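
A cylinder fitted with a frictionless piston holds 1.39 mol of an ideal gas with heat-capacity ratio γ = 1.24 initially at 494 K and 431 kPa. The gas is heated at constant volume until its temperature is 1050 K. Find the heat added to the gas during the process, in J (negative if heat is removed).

26800 J

V₁ = nRT₁/P₁ = 1.39×8.314×494/431 = 13.2 L.
Isochoric: V stays 13.2 L; P/T = const ⇒ T₂ = 1050 K, P₂ = 916 kPa.
W = 0 (no volume change).
ΔU = nCvΔT = 1.39×34.6×(1050−494) = 26800 J.
Q = ΔU = 26800 J.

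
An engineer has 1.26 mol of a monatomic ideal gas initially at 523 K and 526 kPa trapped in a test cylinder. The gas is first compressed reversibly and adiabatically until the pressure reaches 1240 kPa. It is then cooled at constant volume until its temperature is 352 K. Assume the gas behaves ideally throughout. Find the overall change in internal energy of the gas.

-2690 J

V₁ = nRT₁/P₁ = 1.26×8.314×523/526 = 10.4 L.
Step 1 — Adiabatic: T₂/T₁ = (P₂/P₁)^((γ−1)/γ) ⇒ T₂ = 523×(2.36)^0.400 = 737 K; V₂ = 6.23 L.
ΔU = nCvΔT = 1.26×12.5×(737−523) = 3360 J.
Q = 0 for an adiabatic process, so W = −ΔU = -3360 J.
State after step 1: P = 1240 kPa, V = 6.23 L, T = 737 K.
Step 2 — Isochoric: V stays 6.23 L; P/T = const ⇒ T₂ = 352 K, P₂ = 592 kPa.
W = 0 (no volume change).
ΔU = nCvΔT = 1.26×12.5×(352−737) = -6050 J.
Q = ΔU = -6050 J.
Net over both steps: W = -3360 J, Q = -6050 J, ΔU = -2690 J.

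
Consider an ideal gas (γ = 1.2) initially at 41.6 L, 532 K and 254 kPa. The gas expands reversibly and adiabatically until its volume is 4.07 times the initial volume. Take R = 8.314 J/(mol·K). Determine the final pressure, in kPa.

47.1 kPa

Adiabatic: TV^(γ−1) = const ⇒ T₂ = 532×(0.246)^0.200 = 402 K; PV^γ = const ⇒ P₂ = 47.1 kPa.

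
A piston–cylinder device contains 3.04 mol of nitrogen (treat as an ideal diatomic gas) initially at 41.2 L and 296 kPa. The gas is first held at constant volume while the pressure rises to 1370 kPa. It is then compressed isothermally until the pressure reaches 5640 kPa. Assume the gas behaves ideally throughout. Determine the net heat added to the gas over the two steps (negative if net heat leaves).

30700 J

T₁ = P₁V₁/(nR) = 296×41.2/(3.04×8.314) = 483 K.
Step 1 — Isochoric: V stays 41.2 L; P/T = const ⇒ T₂ = 2230 K, P₂ = 1370 kPa.
W = 0 (no volume change).
ΔU = nCvΔT = 3.04×20.8×(2230−483) = 111000 J.
Q = ΔU = 111000 J.
State after step 1: P = 1370 kPa, V = 41.2 L, T = 2230 K.
Step 2 — Isothermal: T stays 2230 K; PV = const ⇒ V₂ = 10.0 L, P₂ = 5640 kPa.
ΔU = 0 (ideal gas, T constant).
W = nRT ln(V₂/V₁) = 3.04×8.314×2230×ln(0.243) = -79900 J.
Q = ΔU + W = -79900 J.
Net over both steps: W = -79900 J, Q = 30700 J, ΔU = 111000 J.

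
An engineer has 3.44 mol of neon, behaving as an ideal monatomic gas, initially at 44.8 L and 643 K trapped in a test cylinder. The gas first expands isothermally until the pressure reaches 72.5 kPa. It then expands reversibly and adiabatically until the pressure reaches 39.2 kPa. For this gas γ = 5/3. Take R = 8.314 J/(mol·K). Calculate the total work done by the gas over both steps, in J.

P₁ = nRT₁/V₁ = 3.44×8.314×643/44.8 = 410 kPa.
Step 1 — Isothermal: T stays 643 K; PV = const ⇒ V₂ = 254 L, P₂ = 72.5 kPa.
ΔU = 0 (ideal gas, T constant).
W = nRT ln(V₂/V₁) = 3.44×8.314×643×ln(5.66) = 31900 J.
Q = ΔU + W = 31900 J.
State after step 1: P = 72.5 kPa, V = 254 L, T = 643 K.
Step 2 — Adiabatic: T₂/T₁ = (P₂/P₁)^((γ−1)/γ) ⇒ T₂ = 643×(0.541)^0.400 = 503 K; V₂ = 367 L.
ΔU = nCvΔT = 3.44×12.5×(503−643) = -6010 J.
Q = 0 for an adiabatic process, so W = −ΔU = 6010 J.
Net over both steps: W = 37900 J, Q = 31900 J, ΔU = -6010 J.

37900 J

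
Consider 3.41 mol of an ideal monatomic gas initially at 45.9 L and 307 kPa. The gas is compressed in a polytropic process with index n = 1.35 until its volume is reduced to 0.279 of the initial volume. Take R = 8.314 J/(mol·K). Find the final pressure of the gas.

T₁ = P₁V₁/(nR) = 307×45.9/(3.41×8.314) = 497 K.
Polytropic n=1.35: T₂ = T₁(V₁/V₂)^(n−1) = 497×(3.58)^0.35 = 777 K; P₂ = P₁(V₁/V₂)^n = 1720 kPa.

1720 kPa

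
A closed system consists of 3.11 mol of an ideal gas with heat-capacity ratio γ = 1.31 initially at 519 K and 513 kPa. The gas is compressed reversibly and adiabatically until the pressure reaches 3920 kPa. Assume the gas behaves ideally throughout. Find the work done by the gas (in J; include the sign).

-26800 J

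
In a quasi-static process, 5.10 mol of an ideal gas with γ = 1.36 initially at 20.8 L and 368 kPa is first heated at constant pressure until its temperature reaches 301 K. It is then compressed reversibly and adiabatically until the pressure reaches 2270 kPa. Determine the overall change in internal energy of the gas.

36100 J

T₁ = P₁V₁/(nR) = 368×20.8/(5.10×8.314) = 181 K.
Step 1 — Isobaric: P stays 368 kPa; V/T = const ⇒ T₂ = 301 K, V₂ = 34.7 L.
W = PΔV = 368×(34.7−20.8) kPa·L = 5110 J.
ΔU = nCvΔT = 5.10×23.1×(301−181) = 14200 J.
Q = ΔU + W = nCpΔT = 19300 J.
State after step 1: P = 368 kPa, V = 34.7 L, T = 301 K.
Step 2 — Adiabatic: T₂/T₁ = (P₂/P₁)^((γ−1)/γ) ⇒ T₂ = 301×(6.17)^0.265 = 487 K; V₂ = 9.10 L.
ΔU = nCvΔT = 5.10×23.1×(487−301) = 21900 J.
Q = 0 for an adiabatic process, so W = −ΔU = -21900 J.
Net over both steps: W = -16800 J, Q = 19300 J, ΔU = 36100 J.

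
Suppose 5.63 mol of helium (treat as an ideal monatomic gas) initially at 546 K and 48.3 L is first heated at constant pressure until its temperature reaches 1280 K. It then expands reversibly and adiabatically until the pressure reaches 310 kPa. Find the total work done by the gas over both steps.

P₁ = nRT₁/V₁ = 5.63×8.314×546/48.3 = 529 kPa.
Step 1 — Isobaric: P stays 529 kPa; V/T = const ⇒ T₂ = 1280 K, V₂ = 113 L.
W = PΔV = 529×(113−48.3) kPa·L = 34400 J.
ΔU = nCvΔT = 5.63×12.5×(1280−546) = 51500 J.
Q = ΔU + W = nCpΔT = 85900 J.
State after step 1: P = 529 kPa, V = 113 L, T = 1280 K.
Step 2 — Adiabatic: T₂/T₁ = (P₂/P₁)^((γ−1)/γ) ⇒ T₂ = 1280×(0.586)^0.400 = 1030 K; V₂ = 156 L.
ΔU = nCvΔT = 5.63×12.5×(1030−1280) = -17300 J.
Q = 0 for an adiabatic process, so W = −ΔU = 17300 J.
Net over both steps: W = 51700 J, Q = 85900 J, ΔU = 34200 J.

51700 J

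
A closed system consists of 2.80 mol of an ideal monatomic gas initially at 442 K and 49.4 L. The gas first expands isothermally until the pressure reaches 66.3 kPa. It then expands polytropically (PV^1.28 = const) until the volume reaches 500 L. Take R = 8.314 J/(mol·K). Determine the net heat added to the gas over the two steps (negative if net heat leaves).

P₁ = nRT₁/V₁ = 2.80×8.314×442/49.4 = 208 kPa.
Step 1 — Isothermal: T stays 442 K; PV = const ⇒ V₂ = 155 L, P₂ = 66.3 kPa.
ΔU = 0 (ideal gas, T constant).
W = nRT ln(V₂/V₁) = 2.80×8.314×442×ln(3.14) = 11800 J.
Q = ΔU + W = 11800 J.
State after step 1: P = 66.3 kPa, V = 155 L, T = 442 K.
Step 2 — Polytropic n=1.28: T₂ = T₁(V₁/V₂)^(n−1) = 442×(0.310)^0.28 = 319 K; P₂ = P₁(V₁/V₂)^n = 14.8 kPa.
W = (P₁V₁−P₂V₂)/(n−1) = (66.3×155−14.8×500)/0.28 = 10300 J.
ΔU = nCvΔT = 2.80×12.5×(319−442) = -4310 J.
Q = ΔU + W = 5950 J.
Net over both steps: W = 22000 J, Q = 17700 J, ΔU = -4310 J.

17700 J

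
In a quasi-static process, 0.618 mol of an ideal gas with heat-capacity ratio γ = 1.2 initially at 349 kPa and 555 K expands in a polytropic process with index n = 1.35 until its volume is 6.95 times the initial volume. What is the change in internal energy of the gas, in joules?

-7020 J

V₁ = nRT₁/P₁ = 0.618×8.314×555/349 = 8.17 L.
Polytropic n=1.35: T₂ = T₁(V₁/V₂)^(n−1) = 555×(0.144)^0.35 = 282 K; P₂ = P₁(V₁/V₂)^n = 25.5 kPa.
For an ideal gas ΔU = nCvΔT with Cv = R/(γ−1) = 41.6 J/(mol·K).
ΔU = 0.618×41.6×(282−555) = -7020 J.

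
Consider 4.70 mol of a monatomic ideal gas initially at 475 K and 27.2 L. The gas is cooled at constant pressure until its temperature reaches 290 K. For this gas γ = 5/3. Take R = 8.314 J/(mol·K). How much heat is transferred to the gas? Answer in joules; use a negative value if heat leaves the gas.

-18100 J

P₁ = nRT₁/V₁ = 4.70×8.314×475/27.2 = 682 kPa.
Isobaric: P stays 682 kPa; V/T = const ⇒ T₂ = 290 K, V₂ = 16.6 L.
W = PΔV = 682×(16.6−27.2) kPa·L = -7230 J.
ΔU = nCvΔT = 4.70×12.5×(290−475) = -10800 J.
Q = ΔU + W = nCpΔT = -18100 J.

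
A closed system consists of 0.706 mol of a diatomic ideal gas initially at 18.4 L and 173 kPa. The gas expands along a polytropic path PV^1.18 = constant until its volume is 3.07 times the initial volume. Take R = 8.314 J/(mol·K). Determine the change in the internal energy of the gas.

-1450 J

T₁ = P₁V₁/(nR) = 173×18.4/(0.706×8.314) = 542 K.
Polytropic n=1.18: T₂ = T₁(V₁/V₂)^(n−1) = 542×(0.326)^0.18 = 443 K; P₂ = P₁(V₁/V₂)^n = 46.0 kPa.
For an ideal gas ΔU = nCvΔT with Cv = (5/2)R = 20.8 J/(mol·K).
ΔU = 0.706×20.8×(443−542) = -1450 J.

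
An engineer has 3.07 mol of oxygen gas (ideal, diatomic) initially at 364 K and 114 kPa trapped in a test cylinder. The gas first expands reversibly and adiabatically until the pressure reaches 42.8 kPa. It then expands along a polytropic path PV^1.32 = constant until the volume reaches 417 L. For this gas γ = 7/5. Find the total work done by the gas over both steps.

V₁ = nRT₁/P₁ = 3.07×8.314×364/114 = 81.5 L.
Step 1 — Adiabatic: T₂/T₁ = (P₂/P₁)^((γ−1)/γ) ⇒ T₂ = 364×(0.375)^0.286 = 275 K; V₂ = 164 L.
ΔU = nCvΔT = 3.07×20.8×(275−364) = -5670 J.
Q = 0 for an adiabatic process, so W = −ΔU = 5670 J.
State after step 1: P = 42.8 kPa, V = 164 L, T = 275 K.
Step 2 — Polytropic n=1.32: T₂ = T₁(V₁/V₂)^(n−1) = 275×(0.393)^0.32 = 204 K; P₂ = P₁(V₁/V₂)^n = 12.5 kPa.
W = (P₁V₁−P₂V₂)/(n−1) = (42.8×164−12.5×417)/0.32 = 5660 J.
ΔU = nCvΔT = 3.07×20.8×(204−275) = -4530 J.
Q = ΔU + W = 1130 J.
Net over both steps: W = 11300 J, Q = 1130 J, ΔU = -10200 J.

11300 J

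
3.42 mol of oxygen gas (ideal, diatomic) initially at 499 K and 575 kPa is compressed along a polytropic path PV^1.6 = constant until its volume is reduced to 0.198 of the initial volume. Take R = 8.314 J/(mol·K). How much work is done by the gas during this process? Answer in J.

V₁ = nRT₁/P₁ = 3.42×8.314×499/575 = 24.7 L.
Polytropic n=1.6: T₂ = T₁(V₁/V₂)^(n−1) = 499×(5.05)^0.60 = 1320 K; P₂ = P₁(V₁/V₂)^n = 7670 kPa.
W = (P₁V₁−P₂V₂)/(n−1) = (575×24.7−7670×4.89)/0.60 = -38800 J.

-38800 J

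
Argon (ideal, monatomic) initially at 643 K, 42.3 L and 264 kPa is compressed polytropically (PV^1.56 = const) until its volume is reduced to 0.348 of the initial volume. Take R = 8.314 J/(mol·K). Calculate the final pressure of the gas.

Polytropic n=1.56: T₂ = T₁(V₁/V₂)^(n−1) = 643×(2.87)^0.56 = 1160 K; P₂ = P₁(V₁/V₂)^n = 1370 kPa.

1370 kPa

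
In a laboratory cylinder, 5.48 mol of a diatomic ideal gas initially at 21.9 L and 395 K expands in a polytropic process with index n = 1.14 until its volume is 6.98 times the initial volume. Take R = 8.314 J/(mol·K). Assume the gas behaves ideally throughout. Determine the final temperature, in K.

P₁ = nRT₁/V₁ = 5.48×8.314×395/21.9 = 822 kPa.
Polytropic n=1.14: T₂ = T₁(V₁/V₂)^(n−1) = 395×(0.143)^0.14 = 301 K; P₂ = P₁(V₁/V₂)^n = 89.7 kPa.

301 K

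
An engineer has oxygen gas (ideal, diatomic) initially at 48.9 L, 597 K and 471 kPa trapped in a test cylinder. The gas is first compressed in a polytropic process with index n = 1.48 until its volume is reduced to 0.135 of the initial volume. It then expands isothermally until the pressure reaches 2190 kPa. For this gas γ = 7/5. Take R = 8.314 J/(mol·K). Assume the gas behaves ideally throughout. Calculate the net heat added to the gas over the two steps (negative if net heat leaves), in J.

n = P₁V₁/(RT₁) = 471×48.9/(8.314×597) = 4.64 mol.
Step 1 — Polytropic n=1.48: T₂ = T₁(V₁/V₂)^(n−1) = 597×(7.41)^0.48 = 1560 K; P₂ = P₁(V₁/V₂)^n = 9120 kPa.
W = (P₁V₁−P₂V₂)/(n−1) = (471×48.9−9120×6.60)/0.48 = -77500 J.
ΔU = nCvΔT = 4.64×20.8×(1560−597) = 93000 J.
Q = ΔU + W = 15500 J.
State after step 1: P = 9120 kPa, V = 6.60 L, T = 1560 K.
Step 2 — Isothermal: T stays 1560 K; PV = const ⇒ V₂ = 27.5 L, P₂ = 2190 kPa.
ΔU = 0 (ideal gas, T constant).
W = nRT ln(V₂/V₁) = 4.64×8.314×1560×ln(4.17) = 85900 J.
Q = ΔU + W = 85900 J.
Net over both steps: W = 8450 J, Q = 101000 J, ΔU = 93000 J.

101000 J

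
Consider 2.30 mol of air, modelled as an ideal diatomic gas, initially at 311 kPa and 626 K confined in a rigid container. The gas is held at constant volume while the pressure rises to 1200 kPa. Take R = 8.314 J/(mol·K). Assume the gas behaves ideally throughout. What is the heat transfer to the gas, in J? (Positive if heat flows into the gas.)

V₁ = nRT₁/P₁ = 2.30×8.314×626/311 = 38.5 L.
Isochoric: V stays 38.5 L; P/T = const ⇒ T₂ = 2420 K, P₂ = 1200 kPa.
W = 0 (no volume change).
ΔU = nCvΔT = 2.30×20.8×(2420−626) = 85500 J.
Q = ΔU = 85500 J.

85500 J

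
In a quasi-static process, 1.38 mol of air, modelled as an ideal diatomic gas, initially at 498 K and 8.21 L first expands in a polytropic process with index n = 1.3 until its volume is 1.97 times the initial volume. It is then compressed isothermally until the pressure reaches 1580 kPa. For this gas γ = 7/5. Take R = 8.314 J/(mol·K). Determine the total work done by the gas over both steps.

-4430 J

P₁ = nRT₁/V₁ = 1.38×8.314×498/8.21 = 696 kPa.
Step 1 — Polytropic n=1.3: T₂ = T₁(V₁/V₂)^(n−1) = 498×(0.508)^0.30 = 406 K; P₂ = P₁(V₁/V₂)^n = 288 kPa.
W = (P₁V₁−P₂V₂)/(n−1) = (696×8.21−288×16.2)/0.30 = 3510 J.
ΔU = nCvΔT = 1.38×20.8×(406−498) = -2630 J.
Q = ΔU + W = 876 J.
State after step 1: P = 288 kPa, V = 16.2 L, T = 406 K.
Step 2 — Isothermal: T stays 406 K; PV = const ⇒ V₂ = 2.95 L, P₂ = 1580 kPa.
ΔU = 0 (ideal gas, T constant).
W = nRT ln(V₂/V₁) = 1.38×8.314×406×ln(0.182) = -7930 J.
Q = ΔU + W = -7930 J.
Net over both steps: W = -4430 J, Q = -7060 J, ΔU = -2630 J.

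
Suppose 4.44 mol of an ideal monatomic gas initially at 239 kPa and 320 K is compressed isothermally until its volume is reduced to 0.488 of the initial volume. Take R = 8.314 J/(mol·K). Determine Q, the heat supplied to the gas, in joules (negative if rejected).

-8470 J

V₁ = nRT₁/P₁ = 4.44×8.314×320/239 = 49.4 L.
Isothermal: T stays 320 K; PV = const ⇒ V₂ = 24.1 L, P₂ = 490 kPa.
ΔU = 0 (ideal gas, T constant).
W = nRT ln(V₂/V₁) = 4.44×8.314×320×ln(0.488) = -8470 J.
Q = ΔU + W = -8470 J.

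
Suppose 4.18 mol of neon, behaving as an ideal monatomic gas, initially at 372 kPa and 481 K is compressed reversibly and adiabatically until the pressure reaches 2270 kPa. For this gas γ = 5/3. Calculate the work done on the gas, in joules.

26600 J

V₁ = nRT₁/P₁ = 4.18×8.314×481/372 = 44.9 L.
Adiabatic: T₂/T₁ = (P₂/P₁)^((γ−1)/γ) ⇒ T₂ = 481×(6.10)^0.400 = 992 K; V₂ = 15.2 L.
ΔU = nCvΔT = 4.18×12.5×(992−481) = 26600 J.
Q = 0 for an adiabatic process, so W = −ΔU = -26600 J.
Work done on the gas = −W_by = 26600 J.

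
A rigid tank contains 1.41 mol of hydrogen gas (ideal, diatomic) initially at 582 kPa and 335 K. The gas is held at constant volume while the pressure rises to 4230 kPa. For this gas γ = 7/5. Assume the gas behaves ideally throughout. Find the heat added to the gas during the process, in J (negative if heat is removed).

V₁ = nRT₁/P₁ = 1.41×8.314×335/582 = 6.75 L.
Isochoric: V stays 6.75 L; P/T = const ⇒ T₂ = 2430 K, P₂ = 4230 kPa.
W = 0 (no volume change).
ΔU = nCvΔT = 1.41×20.8×(2430−335) = 61500 J.
Q = ΔU = 61500 J.

61500 J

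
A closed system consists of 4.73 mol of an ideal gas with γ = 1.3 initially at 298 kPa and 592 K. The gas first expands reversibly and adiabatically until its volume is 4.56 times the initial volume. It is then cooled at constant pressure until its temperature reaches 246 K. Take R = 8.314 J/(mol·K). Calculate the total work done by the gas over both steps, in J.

V₁ = nRT₁/P₁ = 4.73×8.314×592/298 = 78.1 L.
Step 1 — Adiabatic: TV^(γ−1) = const ⇒ T₂ = 592×(0.219)^0.300 = 376 K; PV^γ = const ⇒ P₂ = 41.5 kPa.
ΔU = nCvΔT = 4.73×27.7×(376−592) = -28400 J.
Q = 0 for an adiabatic process, so W = −ΔU = 28400 J.
State after step 1: P = 41.5 kPa, V = 356 L, T = 376 K.
Step 2 — Isobaric: P stays 41.5 kPa; V/T = const ⇒ T₂ = 246 K, V₂ = 233 L.
W = PΔV = 41.5×(233−356) kPa·L = -5090 J.
ΔU = nCvΔT = 4.73×27.7×(246−376) = -17000 J.
Q = ΔU + W = nCpΔT = -22100 J.
Net over both steps: W = 23300 J, Q = -22100 J, ΔU = -45400 J.

23300 J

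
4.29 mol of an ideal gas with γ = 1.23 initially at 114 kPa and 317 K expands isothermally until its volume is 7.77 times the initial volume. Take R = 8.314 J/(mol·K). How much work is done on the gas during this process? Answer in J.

-23200 J

V₁ = nRT₁/P₁ = 4.29×8.314×317/114 = 99.2 L.
Isothermal: T stays 317 K; PV = const ⇒ V₂ = 771 L, P₂ = 14.7 kPa.
W = nRT ln(V₂/V₁) = 4.29×8.314×317×ln(7.77) = 23200 J.
Work done on the gas = −W_by = -23200 J.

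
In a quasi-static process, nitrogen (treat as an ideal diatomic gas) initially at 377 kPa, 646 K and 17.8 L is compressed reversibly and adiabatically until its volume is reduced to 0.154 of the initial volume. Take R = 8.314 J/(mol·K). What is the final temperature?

Adiabatic: TV^(γ−1) = const ⇒ T₂ = 646×(6.49)^0.400 = 1370 K; PV^γ = const ⇒ P₂ = 5170 kPa.

1370 K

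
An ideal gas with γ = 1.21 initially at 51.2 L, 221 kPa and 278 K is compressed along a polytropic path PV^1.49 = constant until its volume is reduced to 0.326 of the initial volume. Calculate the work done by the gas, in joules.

n = P₁V₁/(RT₁) = 221×51.2/(8.314×278) = 4.90 mol.
Polytropic n=1.49: T₂ = T₁(V₁/V₂)^(n−1) = 278×(3.07)^0.49 = 481 K; P₂ = P₁(V₁/V₂)^n = 1170 kPa.
W = (P₁V₁−P₂V₂)/(n−1) = (221×51.2−1170×16.7)/0.49 = -16900 J.

-16900 J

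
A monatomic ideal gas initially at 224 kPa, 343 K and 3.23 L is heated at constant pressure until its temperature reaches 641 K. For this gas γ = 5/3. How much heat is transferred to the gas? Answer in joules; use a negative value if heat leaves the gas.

1570 J

n = P₁V₁/(RT₁) = 224×3.23/(8.314×343) = 0.254 mol.
Isobaric: P stays 224 kPa; V/T = const ⇒ T₂ = 641 K, V₂ = 6.04 L.
W = PΔV = 224×(6.04−3.23) kPa·L = 629 J.
ΔU = nCvΔT = 0.254×12.5×(641−343) = 943 J.
Q = ΔU + W = nCpΔT = 1570 J.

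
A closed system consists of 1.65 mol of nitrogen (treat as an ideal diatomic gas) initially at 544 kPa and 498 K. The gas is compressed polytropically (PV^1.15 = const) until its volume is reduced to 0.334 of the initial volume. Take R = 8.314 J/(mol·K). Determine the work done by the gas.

V₁ = nRT₁/P₁ = 1.65×8.314×498/544 = 12.6 L.
Polytropic n=1.15: T₂ = T₁(V₁/V₂)^(n−1) = 498×(2.99)^0.15 = 587 K; P₂ = P₁(V₁/V₂)^n = 1920 kPa.
W = (P₁V₁−P₂V₂)/(n−1) = (544×12.6−1920×4.19)/0.15 = -8140 J.

-8140 J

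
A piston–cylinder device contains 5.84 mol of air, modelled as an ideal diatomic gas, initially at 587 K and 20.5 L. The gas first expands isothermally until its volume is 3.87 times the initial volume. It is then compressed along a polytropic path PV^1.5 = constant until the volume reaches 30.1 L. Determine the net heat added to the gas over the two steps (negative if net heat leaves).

P₁ = nRT₁/V₁ = 5.84×8.314×587/20.5 = 1390 kPa.
Step 1 — Isothermal: T stays 587 K; PV = const ⇒ V₂ = 79.3 L, P₂ = 359 kPa.
ΔU = 0 (ideal gas, T constant).
W = nRT ln(V₂/V₁) = 5.84×8.314×587×ln(3.87) = 38600 J.
Q = ΔU + W = 38600 J.
State after step 1: P = 359 kPa, V = 79.3 L, T = 587 K.
Step 2 — Polytropic n=1.5: T₂ = T₁(V₁/V₂)^(n−1) = 587×(2.64)^0.50 = 953 K; P₂ = P₁(V₁/V₂)^n = 1540 kPa.
W = (P₁V₁−P₂V₂)/(n−1) = (359×79.3−1540×30.1)/0.50 = -35500 J.
ΔU = nCvΔT = 5.84×20.8×(953−587) = 44400 J.
Q = ΔU + W = 8890 J.
Net over both steps: W = 3030 J, Q = 47500 J, ΔU = 44400 J.

47500 J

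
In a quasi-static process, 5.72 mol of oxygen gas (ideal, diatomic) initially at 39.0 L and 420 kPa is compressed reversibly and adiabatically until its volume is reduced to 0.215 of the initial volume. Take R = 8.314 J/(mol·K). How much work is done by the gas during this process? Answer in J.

-34800 J

T₁ = P₁V₁/(nR) = 420×39.0/(5.72×8.314) = 344 K.
Adiabatic: TV^(γ−1) = const ⇒ T₂ = 344×(4.65)^0.400 = 637 K; PV^γ = const ⇒ P₂ = 3610 kPa.
ΔU = nCvΔT = 5.72×20.8×(637−344) = 34800 J.
Q = 0 for an adiabatic process, so W = −ΔU = -34800 J.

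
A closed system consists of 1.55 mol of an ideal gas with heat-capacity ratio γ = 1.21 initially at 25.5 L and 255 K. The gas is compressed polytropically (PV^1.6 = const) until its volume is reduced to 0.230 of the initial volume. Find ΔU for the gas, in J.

22100 J

P₁ = nRT₁/V₁ = 1.55×8.314×255/25.5 = 129 kPa.
Polytropic n=1.6: T₂ = T₁(V₁/V₂)^(n−1) = 255×(4.35)^0.60 = 616 K; P₂ = P₁(V₁/V₂)^n = 1350 kPa.
For an ideal gas ΔU = nCvΔT with Cv = R/(γ−1) = 39.6 J/(mol·K).
ΔU = 1.55×39.6×(616−255) = 22100 J.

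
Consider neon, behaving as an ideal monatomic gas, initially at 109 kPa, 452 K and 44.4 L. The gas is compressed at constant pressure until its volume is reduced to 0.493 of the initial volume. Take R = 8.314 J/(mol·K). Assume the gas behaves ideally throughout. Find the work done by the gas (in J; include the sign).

n = P₁V₁/(RT₁) = 109×44.4/(8.314×452) = 1.29 mol.
Isobaric: P stays 109 kPa; V/T = const ⇒ T₂ = 223 K, V₂ = 21.9 L.
W = PΔV = 109×(21.9−44.4) kPa·L = -2450 J.

-2450 J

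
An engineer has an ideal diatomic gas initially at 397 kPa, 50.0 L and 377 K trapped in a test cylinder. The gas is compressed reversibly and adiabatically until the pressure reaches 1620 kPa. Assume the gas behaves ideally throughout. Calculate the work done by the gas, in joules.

n = P₁V₁/(RT₁) = 397×50.0/(8.314×377) = 6.33 mol.
Adiabatic: T₂/T₁ = (P₂/P₁)^((γ−1)/γ) ⇒ T₂ = 377×(4.08)^0.286 = 563 K; V₂ = 18.3 L.
ΔU = nCvΔT = 6.33×20.8×(563−377) = 24500 J.
Q = 0 for an adiabatic process, so W = −ΔU = -24500 J.

-24500 J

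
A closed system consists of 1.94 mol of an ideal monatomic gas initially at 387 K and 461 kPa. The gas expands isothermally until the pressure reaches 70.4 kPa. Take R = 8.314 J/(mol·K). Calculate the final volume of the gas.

V₁ = nRT₁/P₁ = 1.94×8.314×387/461 = 13.5 L.
Isothermal: T stays 387 K; PV = const ⇒ V₂ = 88.7 L, P₂ = 70.4 kPa.

88.7 L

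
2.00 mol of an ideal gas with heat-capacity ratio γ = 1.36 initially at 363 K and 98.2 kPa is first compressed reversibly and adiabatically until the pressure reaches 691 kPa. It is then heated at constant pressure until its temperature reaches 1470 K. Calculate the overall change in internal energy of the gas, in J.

V₁ = nRT₁/P₁ = 2.00×8.314×363/98.2 = 61.5 L.
Step 1 — Adiabatic: T₂/T₁ = (P₂/P₁)^((γ−1)/γ) ⇒ T₂ = 363×(7.04)^0.265 = 608 K; V₂ = 14.6 L.
ΔU = nCvΔT = 2.00×23.1×(608−363) = 11300 J.
Q = 0 for an adiabatic process, so W = −ΔU = -11300 J.
State after step 1: P = 691 kPa, V = 14.6 L, T = 608 K.
Step 2 — Isobaric: P stays 691 kPa; V/T = const ⇒ T₂ = 1470 K, V₂ = 35.4 L.
W = PΔV = 691×(35.4−14.6) kPa·L = 14300 J.
ΔU = nCvΔT = 2.00×23.1×(1470−608) = 39800 J.
Q = ΔU + W = nCpΔT = 54100 J.
Net over both steps: W = 2990 J, Q = 54100 J, ΔU = 51100 J.

51100 J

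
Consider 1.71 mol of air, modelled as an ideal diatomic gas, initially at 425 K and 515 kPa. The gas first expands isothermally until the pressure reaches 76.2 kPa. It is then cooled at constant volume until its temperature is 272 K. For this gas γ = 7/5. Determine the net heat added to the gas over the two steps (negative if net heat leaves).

V₁ = nRT₁/P₁ = 1.71×8.314×425/515 = 11.7 L.
Step 1 — Isothermal: T stays 425 K; PV = const ⇒ V₂ = 79.3 L, P₂ = 76.2 kPa.
ΔU = 0 (ideal gas, T constant).
W = nRT ln(V₂/V₁) = 1.71×8.314×425×ln(6.76) = 11500 J.
Q = ΔU + W = 11500 J.
State after step 1: P = 76.2 kPa, V = 79.3 L, T = 425 K.
Step 2 — Isochoric: V stays 79.3 L; P/T = const ⇒ T₂ = 272 K, P₂ = 48.8 kPa.
W = 0 (no volume change).
ΔU = nCvΔT = 1.71×20.8×(272−425) = -5440 J.
Q = ΔU = -5440 J.
Net over both steps: W = 11500 J, Q = 6110 J, ΔU = -5440 J.

6110 J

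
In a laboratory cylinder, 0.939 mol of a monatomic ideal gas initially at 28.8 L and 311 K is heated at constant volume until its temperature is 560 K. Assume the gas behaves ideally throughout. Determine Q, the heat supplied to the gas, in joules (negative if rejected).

P₁ = nRT₁/V₁ = 0.939×8.314×311/28.8 = 84.3 kPa.
Isochoric: V stays 28.8 L; P/T = const ⇒ T₂ = 560 K, P₂ = 152 kPa.
W = 0 (no volume change).
ΔU = nCvΔT = 0.939×12.5×(560−311) = 2920 J.
Q = ΔU = 2920 J.

2920 J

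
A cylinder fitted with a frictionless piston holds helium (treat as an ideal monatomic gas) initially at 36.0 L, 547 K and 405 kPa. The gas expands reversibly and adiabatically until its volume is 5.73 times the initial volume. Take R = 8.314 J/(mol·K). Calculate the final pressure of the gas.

Adiabatic: TV^(γ−1) = const ⇒ T₂ = 547×(0.175)^0.667 = 171 K; PV^γ = const ⇒ P₂ = 22.1 kPa.

22.1 kPa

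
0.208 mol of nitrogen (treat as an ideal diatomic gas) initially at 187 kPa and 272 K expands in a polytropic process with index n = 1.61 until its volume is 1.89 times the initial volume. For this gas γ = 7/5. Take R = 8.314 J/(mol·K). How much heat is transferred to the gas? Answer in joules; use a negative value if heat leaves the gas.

-130 J

V₁ = nRT₁/P₁ = 0.208×8.314×272/187 = 2.52 L.
Polytropic n=1.61: T₂ = T₁(V₁/V₂)^(n−1) = 272×(0.529)^0.61 = 184 K; P₂ = P₁(V₁/V₂)^n = 67.1 kPa.
W = (P₁V₁−P₂V₂)/(n−1) = (187×2.52−67.1×4.75)/0.61 = 248 J.
ΔU = nCvΔT = 0.208×20.8×(184−272) = -378 J.
Q = ΔU + W = -130 J.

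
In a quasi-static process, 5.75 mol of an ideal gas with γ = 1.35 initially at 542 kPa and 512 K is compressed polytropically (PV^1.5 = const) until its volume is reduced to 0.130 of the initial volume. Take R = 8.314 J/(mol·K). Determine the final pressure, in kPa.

11600 kPa

V₁ = nRT₁/P₁ = 5.75×8.314×512/542 = 45.2 L.
Polytropic n=1.5: T₂ = T₁(V₁/V₂)^(n−1) = 512×(7.69)^0.50 = 1420 K; P₂ = P₁(V₁/V₂)^n = 11600 kPa.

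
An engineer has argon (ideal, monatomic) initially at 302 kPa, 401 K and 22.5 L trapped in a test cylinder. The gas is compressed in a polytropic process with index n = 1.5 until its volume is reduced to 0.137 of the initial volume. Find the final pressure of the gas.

Polytropic n=1.5: T₂ = T₁(V₁/V₂)^(n−1) = 401×(7.30)^0.50 = 1080 K; P₂ = P₁(V₁/V₂)^n = 5960 kPa.

5960 kPa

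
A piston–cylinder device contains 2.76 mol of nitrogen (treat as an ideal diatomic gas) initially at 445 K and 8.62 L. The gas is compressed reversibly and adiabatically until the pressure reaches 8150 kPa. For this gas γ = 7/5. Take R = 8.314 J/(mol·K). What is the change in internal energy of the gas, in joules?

18800 J

P₁ = nRT₁/V₁ = 2.76×8.314×445/8.62 = 1180 kPa.
Adiabatic: T₂/T₁ = (P₂/P₁)^((γ−1)/γ) ⇒ T₂ = 445×(6.88)^0.286 = 772 K; V₂ = 2.17 L.
For an ideal gas ΔU = nCvΔT with Cv = (5/2)R = 20.8 J/(mol·K).
ΔU = 2.76×20.8×(772−445) = 18800 J.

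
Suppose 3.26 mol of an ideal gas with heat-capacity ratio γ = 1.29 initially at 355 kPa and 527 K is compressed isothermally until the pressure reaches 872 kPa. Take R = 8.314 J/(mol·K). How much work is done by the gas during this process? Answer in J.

V₁ = nRT₁/P₁ = 3.26×8.314×527/355 = 40.2 L.
Isothermal: T stays 527 K; PV = const ⇒ V₂ = 16.4 L, P₂ = 872 kPa.
W = nRT ln(V₂/V₁) = 3.26×8.314×527×ln(0.407) = -12800 J.

-12800 J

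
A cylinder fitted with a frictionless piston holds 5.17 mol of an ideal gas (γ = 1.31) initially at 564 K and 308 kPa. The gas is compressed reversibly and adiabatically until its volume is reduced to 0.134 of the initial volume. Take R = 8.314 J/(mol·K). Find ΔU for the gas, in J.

67600 J

V₁ = nRT₁/P₁ = 5.17×8.314×564/308 = 78.7 L.
Adiabatic: TV^(γ−1) = const ⇒ T₂ = 564×(7.46)^0.310 = 1050 K; PV^γ = const ⇒ P₂ = 4290 kPa.
For an ideal gas ΔU = nCvΔT with Cv = R/(γ−1) = 26.8 J/(mol·K).
ΔU = 5.17×26.8×(1050−564) = 67600 J.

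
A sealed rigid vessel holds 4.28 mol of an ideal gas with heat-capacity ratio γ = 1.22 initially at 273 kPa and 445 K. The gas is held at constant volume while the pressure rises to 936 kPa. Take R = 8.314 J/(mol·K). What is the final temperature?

1530 K

V₁ = nRT₁/P₁ = 4.28×8.314×445/273 = 58.0 L.
Isochoric: V stays 58.0 L; P/T = const ⇒ T₂ = 1530 K, P₂ = 936 kPa.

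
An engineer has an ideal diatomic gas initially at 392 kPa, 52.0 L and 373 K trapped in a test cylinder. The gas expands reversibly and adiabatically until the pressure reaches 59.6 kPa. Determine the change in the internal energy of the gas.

n = P₁V₁/(RT₁) = 392×52.0/(8.314×373) = 6.57 mol.
Adiabatic: T₂/T₁ = (P₂/P₁)^((γ−1)/γ) ⇒ T₂ = 373×(0.152)^0.286 = 218 K; V₂ = 200 L.
For an ideal gas ΔU = nCvΔT with Cv = (5/2)R = 20.8 J/(mol·K).
ΔU = 6.57×20.8×(218−373) = -21200 J.

-21200 J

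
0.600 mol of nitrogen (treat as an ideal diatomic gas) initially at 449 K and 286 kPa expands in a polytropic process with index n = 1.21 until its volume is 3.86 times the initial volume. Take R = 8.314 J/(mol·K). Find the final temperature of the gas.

338 K

V₁ = nRT₁/P₁ = 0.600×8.314×449/286 = 7.83 L.
Polytropic n=1.21: T₂ = T₁(V₁/V₂)^(n−1) = 449×(0.259)^0.21 = 338 K; P₂ = P₁(V₁/V₂)^n = 55.8 kPa.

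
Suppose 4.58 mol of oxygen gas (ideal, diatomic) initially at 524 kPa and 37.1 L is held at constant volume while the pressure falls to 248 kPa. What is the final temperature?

T₁ = P₁V₁/(nR) = 524×37.1/(4.58×8.314) = 511 K.
Isochoric: V stays 37.1 L; P/T = const ⇒ T₂ = 242 K, P₂ = 248 kPa.

242 K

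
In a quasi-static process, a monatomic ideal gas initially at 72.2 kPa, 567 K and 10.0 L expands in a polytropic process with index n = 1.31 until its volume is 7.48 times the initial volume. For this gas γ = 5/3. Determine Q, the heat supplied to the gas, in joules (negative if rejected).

578 J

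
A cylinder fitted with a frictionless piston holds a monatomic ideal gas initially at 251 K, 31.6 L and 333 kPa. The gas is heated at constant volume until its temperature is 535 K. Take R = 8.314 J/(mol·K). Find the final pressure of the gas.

710 kPa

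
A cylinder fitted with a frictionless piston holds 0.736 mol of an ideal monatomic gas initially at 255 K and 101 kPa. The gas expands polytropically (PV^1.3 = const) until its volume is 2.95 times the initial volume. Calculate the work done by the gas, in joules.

V₁ = nRT₁/P₁ = 0.736×8.314×255/101 = 15.4 L.
Polytropic n=1.3: T₂ = T₁(V₁/V₂)^(n−1) = 255×(0.339)^0.30 = 184 K; P₂ = P₁(V₁/V₂)^n = 24.7 kPa.
W = (P₁V₁−P₂V₂)/(n−1) = (101×15.4−24.7×45.6)/0.30 = 1440 J.

1440 J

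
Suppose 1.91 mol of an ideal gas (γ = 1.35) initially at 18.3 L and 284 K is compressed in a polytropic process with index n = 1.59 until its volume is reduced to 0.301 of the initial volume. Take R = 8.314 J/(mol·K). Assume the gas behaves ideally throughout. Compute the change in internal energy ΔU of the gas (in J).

13300 J

P₁ = nRT₁/V₁ = 1.91×8.314×284/18.3 = 246 kPa.
Polytropic n=1.59: T₂ = T₁(V₁/V₂)^(n−1) = 284×(3.32)^0.59 = 577 K; P₂ = P₁(V₁/V₂)^n = 1660 kPa.
For an ideal gas ΔU = nCvΔT with Cv = R/(γ−1) = 23.8 J/(mol·K).
ΔU = 1.91×23.8×(577−284) = 13300 J.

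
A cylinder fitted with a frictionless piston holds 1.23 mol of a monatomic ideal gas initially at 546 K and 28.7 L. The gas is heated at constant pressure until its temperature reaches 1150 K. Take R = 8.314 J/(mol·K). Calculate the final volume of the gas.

60.4 L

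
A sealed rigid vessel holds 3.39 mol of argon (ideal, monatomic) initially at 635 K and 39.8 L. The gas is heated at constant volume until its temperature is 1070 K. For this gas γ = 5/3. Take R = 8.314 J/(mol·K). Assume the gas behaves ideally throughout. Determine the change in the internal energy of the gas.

18400 J

P₁ = nRT₁/V₁ = 3.39×8.314×635/39.8 = 450 kPa.
Isochoric: V stays 39.8 L; P/T = const ⇒ T₂ = 1070 K, P₂ = 758 kPa.
For an ideal gas ΔU = nCvΔT with Cv = (3/2)R = 12.5 J/(mol·K).
ΔU = 3.39×12.5×(1070−635) = 18400 J.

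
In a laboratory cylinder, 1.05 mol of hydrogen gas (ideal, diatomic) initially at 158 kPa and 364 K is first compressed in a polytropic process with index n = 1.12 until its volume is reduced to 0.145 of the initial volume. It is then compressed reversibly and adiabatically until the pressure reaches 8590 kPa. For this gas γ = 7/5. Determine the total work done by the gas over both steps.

V₁ = nRT₁/P₁ = 1.05×8.314×364/158 = 20.1 L.
Step 1 — Polytropic n=1.12: T₂ = T₁(V₁/V₂)^(n−1) = 364×(6.90)^0.12 = 459 K; P₂ = P₁(V₁/V₂)^n = 1370 kPa.
W = (P₁V₁−P₂V₂)/(n−1) = (158×20.1−1370×2.92)/0.12 = -6910 J.
ΔU = nCvΔT = 1.05×20.8×(459−364) = 2070 J.
Q = ΔU + W = -4830 J.
State after step 1: P = 1370 kPa, V = 2.92 L, T = 459 K.
Step 2 — Adiabatic: T₂/T₁ = (P₂/P₁)^((γ−1)/γ) ⇒ T₂ = 459×(6.25)^0.286 = 775 K; V₂ = 0.787 L.
ΔU = nCvΔT = 1.05×20.8×(775−459) = 6890 J.
Q = 0 for an adiabatic process, so W = −ΔU = -6890 J.
Net over both steps: W = -13800 J, Q = -4830 J, ΔU = 8970 J.

-13800 J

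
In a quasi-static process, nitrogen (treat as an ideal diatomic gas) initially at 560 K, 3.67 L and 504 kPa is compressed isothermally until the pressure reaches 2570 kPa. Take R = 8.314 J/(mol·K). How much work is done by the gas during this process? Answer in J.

-3010 J

n = P₁V₁/(RT₁) = 504×3.67/(8.314×560) = 0.397 mol.
Isothermal: T stays 560 K; PV = const ⇒ V₂ = 0.720 L, P₂ = 2570 kPa.
W = nRT ln(V₂/V₁) = 0.397×8.314×560×ln(0.196) = -3010 J.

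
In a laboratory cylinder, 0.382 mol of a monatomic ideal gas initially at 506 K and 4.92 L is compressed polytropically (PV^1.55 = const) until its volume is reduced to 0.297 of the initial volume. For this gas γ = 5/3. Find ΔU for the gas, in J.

P₁ = nRT₁/V₁ = 0.382×8.314×506/4.92 = 327 kPa.
Polytropic n=1.55: T₂ = T₁(V₁/V₂)^(n−1) = 506×(3.37)^0.55 = 987 K; P₂ = P₁(V₁/V₂)^n = 2140 kPa.
For an ideal gas ΔU = nCvΔT with Cv = (3/2)R = 12.5 J/(mol·K).
ΔU = 0.382×12.5×(987−506) = 2290 J.

2290 J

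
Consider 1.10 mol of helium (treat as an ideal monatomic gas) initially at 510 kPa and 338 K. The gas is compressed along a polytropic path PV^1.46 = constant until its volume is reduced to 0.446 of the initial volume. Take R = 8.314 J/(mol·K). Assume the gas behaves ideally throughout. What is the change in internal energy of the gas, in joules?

2090 J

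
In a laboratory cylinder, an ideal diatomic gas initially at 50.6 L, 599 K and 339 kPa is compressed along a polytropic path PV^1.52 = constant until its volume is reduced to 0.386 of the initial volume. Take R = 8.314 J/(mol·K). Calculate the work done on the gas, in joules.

n = P₁V₁/(RT₁) = 339×50.6/(8.314×599) = 3.44 mol.
Polytropic n=1.52: T₂ = T₁(V₁/V₂)^(n−1) = 599×(2.59)^0.52 = 983 K; P₂ = P₁(V₁/V₂)^n = 1440 kPa.
W = (P₁V₁−P₂V₂)/(n−1) = (339×50.6−1440×19.5)/0.52 = -21100 J.
Work done on the gas = −W_by = 21100 J.

21100 J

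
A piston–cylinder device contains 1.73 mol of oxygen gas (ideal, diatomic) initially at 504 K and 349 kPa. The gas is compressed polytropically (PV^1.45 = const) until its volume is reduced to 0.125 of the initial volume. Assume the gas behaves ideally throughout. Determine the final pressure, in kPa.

7120 kPa

V₁ = nRT₁/P₁ = 1.73×8.314×504/349 = 20.8 L.
Polytropic n=1.45: T₂ = T₁(V₁/V₂)^(n−1) = 504×(8.00)^0.45 = 1280 K; P₂ = P₁(V₁/V₂)^n = 7120 kPa.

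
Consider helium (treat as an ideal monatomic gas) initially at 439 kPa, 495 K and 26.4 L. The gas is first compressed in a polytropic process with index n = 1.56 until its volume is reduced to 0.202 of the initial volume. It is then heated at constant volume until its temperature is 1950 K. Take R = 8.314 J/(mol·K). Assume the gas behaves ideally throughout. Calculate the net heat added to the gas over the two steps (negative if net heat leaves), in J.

21100 J

n = P₁V₁/(RT₁) = 439×26.4/(8.314×495) = 2.82 mol.
Step 1 — Polytropic n=1.56: T₂ = T₁(V₁/V₂)^(n−1) = 495×(4.95)^0.56 = 1210 K; P₂ = P₁(V₁/V₂)^n = 5320 kPa.
W = (P₁V₁−P₂V₂)/(n−1) = (439×26.4−5320×5.33)/0.56 = -30000 J.
ΔU = nCvΔT = 2.82×12.5×(1210−495) = 25200 J.
Q = ΔU + W = -4800 J.
State after step 1: P = 5320 kPa, V = 5.33 L, T = 1210 K.
Step 2 — Isochoric: V stays 5.33 L; P/T = const ⇒ T₂ = 1950 K, P₂ = 8560 kPa.
W = 0 (no volume change).
ΔU = nCvΔT = 2.82×12.5×(1950−1210) = 25900 J.
Q = ΔU = 25900 J.
Net over both steps: W = -30000 J, Q = 21100 J, ΔU = 51100 J.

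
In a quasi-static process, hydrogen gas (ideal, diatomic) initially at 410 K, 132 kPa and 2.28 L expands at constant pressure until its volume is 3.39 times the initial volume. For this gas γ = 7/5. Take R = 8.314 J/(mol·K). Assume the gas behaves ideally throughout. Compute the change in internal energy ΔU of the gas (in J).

1800 J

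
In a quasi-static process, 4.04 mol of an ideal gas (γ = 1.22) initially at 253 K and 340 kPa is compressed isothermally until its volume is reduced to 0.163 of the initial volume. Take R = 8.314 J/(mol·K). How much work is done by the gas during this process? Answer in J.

V₁ = nRT₁/P₁ = 4.04×8.314×253/340 = 25.0 L.
Isothermal: T stays 253 K; PV = const ⇒ V₂ = 4.07 L, P₂ = 2090 kPa.
W = nRT ln(V₂/V₁) = 4.04×8.314×253×ln(0.163) = -15400 J.

-15400 J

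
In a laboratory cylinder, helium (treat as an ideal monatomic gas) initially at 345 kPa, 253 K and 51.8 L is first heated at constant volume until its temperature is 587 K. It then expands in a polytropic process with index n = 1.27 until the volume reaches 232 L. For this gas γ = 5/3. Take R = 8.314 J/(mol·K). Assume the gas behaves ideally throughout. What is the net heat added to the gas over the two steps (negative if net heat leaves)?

65800 J

n = P₁V₁/(RT₁) = 345×51.8/(8.314×253) = 8.50 mol.
Step 1 — Isochoric: V stays 51.8 L; P/T = const ⇒ T₂ = 587 K, P₂ = 800 kPa.
W = 0 (no volume change).
ΔU = nCvΔT = 8.50×12.5×(587−253) = 35400 J.
Q = ΔU = 35400 J.
State after step 1: P = 800 kPa, V = 51.8 L, T = 587 K.
Step 2 — Polytropic n=1.27: T₂ = T₁(V₁/V₂)^(n−1) = 587×(0.223)^0.27 = 392 K; P₂ = P₁(V₁/V₂)^n = 119 kPa.
W = (P₁V₁−P₂V₂)/(n−1) = (800×51.8−119×232)/0.27 = 51100 J.
ΔU = nCvΔT = 8.50×12.5×(392−587) = -20700 J.
Q = ΔU + W = 30400 J.
Net over both steps: W = 51100 J, Q = 65800 J, ΔU = 14700 J.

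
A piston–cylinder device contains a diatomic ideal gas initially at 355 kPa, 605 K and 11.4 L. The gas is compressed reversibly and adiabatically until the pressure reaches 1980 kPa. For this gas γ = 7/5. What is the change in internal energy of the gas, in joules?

n = P₁V₁/(RT₁) = 355×11.4/(8.314×605) = 0.805 mol.
Adiabatic: T₂/T₁ = (P₂/P₁)^((γ−1)/γ) ⇒ T₂ = 605×(5.58)^0.286 = 989 K; V₂ = 3.34 L.
For an ideal gas ΔU = nCvΔT with Cv = (5/2)R = 20.8 J/(mol·K).
ΔU = 0.805×20.8×(989−605) = 6420 J.

6420 J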